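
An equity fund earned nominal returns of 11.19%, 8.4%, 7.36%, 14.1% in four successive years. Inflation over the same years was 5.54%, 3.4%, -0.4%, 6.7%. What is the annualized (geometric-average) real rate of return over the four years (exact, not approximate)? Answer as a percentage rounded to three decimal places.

6.222%

Nominal growth factor = 1.1119 × 1.0840 × 1.0736 × 1.1410 = 1.47646501
Price-level growth factor = 1.0554 × 1.0340 × 0.9960 × 1.0670 = 1.15974200
Real growth factor = 1.47646501 / 1.15974200 = 1.27309782
Annualized real rate = 1.27309782^(1/4) − 1 = 6.2222% → 6.222%.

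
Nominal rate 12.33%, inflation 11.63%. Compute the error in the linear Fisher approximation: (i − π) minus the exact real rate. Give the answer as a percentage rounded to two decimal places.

Approximate: r ≈ 12.330% − 11.630% = 0.7000%
Exact: (1 + 0.1233)/(1 + 0.1163) − 1 = 0.6271%
Error = 0.7000% − 0.6271% = 0.0729% → 0.07%.

0.07%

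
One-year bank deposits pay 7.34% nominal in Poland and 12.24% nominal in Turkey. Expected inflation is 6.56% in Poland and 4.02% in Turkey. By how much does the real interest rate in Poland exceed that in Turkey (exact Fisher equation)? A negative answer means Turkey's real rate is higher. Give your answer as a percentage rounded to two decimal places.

Poland: (1 + 0.0734)/(1 + 0.0656) − 1 = 0.7320%
Turkey: (1 + 0.1224)/(1 + 0.0402) − 1 = 7.9023%
Differential = 0.7320% − 7.9023% = -7.1703% → -7.17%.

-7.17%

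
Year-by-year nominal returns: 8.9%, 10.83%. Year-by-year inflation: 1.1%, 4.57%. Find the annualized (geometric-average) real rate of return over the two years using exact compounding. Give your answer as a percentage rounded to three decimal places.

Compound the nominal returns: 1.0890 × 1.1083 = 1.20693870.
Compound inflation: 1.0110 × 1.0457 = 1.05720270.
Deflate: 1.20693870 / 1.05720270 = 1.14163414.
Annualized real rate = 1.14163414^(1/2) − 1 = 6.8473% → 6.847%.

6.847%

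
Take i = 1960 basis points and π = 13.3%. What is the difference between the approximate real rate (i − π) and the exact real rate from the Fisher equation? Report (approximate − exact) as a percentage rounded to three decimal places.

Approximate: r ≈ 19.600% − 13.300% = 6.3000%
Exact: (1 + 0.1960)/(1 + 0.1330) − 1 = 5.56046%
Error = 6.3000% − 5.56046% = 0.73954% → 0.740%.

0.740%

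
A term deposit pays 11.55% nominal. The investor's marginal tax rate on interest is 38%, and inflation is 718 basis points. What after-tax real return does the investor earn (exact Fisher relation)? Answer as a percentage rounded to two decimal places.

After-tax nominal return = 11.55% × (1 − 0.38) = 7.1610%.
1 + r = 1.07161 / 1.07180 = 0.999823
After-tax real rate = 0.999823 − 1 → -0.02%.

-0.02%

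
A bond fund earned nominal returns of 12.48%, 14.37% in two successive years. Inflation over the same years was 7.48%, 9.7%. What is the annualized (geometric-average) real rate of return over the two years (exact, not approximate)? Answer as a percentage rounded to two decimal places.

Nominal growth factor = 1.1248 × 1.1437 = 1.28643376
Price-level growth factor = 1.0748 × 1.0970 = 1.17905560
Real growth factor = 1.28643376 / 1.17905560 = 1.09107133
Annualized real rate = 1.09107133^(1/2) − 1 = 4.4544% → 4.45%.

4.45%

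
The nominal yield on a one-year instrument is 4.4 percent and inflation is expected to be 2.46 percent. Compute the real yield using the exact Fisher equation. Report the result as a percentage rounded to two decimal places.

1 + r = 1.04400 / 1.02460 = 1.018934
r = 1.018934 − 1 = 1.8934%, i.e. 1.89%.

1.89%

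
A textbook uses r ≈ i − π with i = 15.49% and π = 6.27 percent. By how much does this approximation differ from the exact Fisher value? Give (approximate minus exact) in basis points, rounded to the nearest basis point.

54 basis points

Approximate: r ≈ 15.490% − 6.270% = 9.2200%
Exact: (1 + 0.1549)/(1 + 0.0627) − 1 = 8.6760%
Error = 9.2200% − 8.6760% = 0.5440% → 54 basis points.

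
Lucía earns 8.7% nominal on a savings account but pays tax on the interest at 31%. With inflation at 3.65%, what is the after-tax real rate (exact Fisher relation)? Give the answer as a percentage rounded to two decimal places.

2.27%

After-tax nominal return = 8.7% × (1 − 0.31) = 6.0030%.
1 + r = 1.06003 / 1.03650 = 1.022701
After-tax real rate = 1.022701 − 1 → 2.27%.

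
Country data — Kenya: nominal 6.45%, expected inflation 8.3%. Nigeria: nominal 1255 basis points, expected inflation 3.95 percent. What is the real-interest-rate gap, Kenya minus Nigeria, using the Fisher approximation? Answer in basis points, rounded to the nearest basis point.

-1045 basis points

Kenya: 6.45% − 8.3% = -1.850%
Nigeria: 12.55% − 3.95% = 8.600%
Differential = -10.450% → -1045 basis points.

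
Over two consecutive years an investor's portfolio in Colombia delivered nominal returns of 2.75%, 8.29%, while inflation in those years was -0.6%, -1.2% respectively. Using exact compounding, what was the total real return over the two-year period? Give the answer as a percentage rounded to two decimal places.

13.30%

Compound the nominal returns: 1.0275 × 1.0829 = 1.112680.
Compound inflation: 0.9940 × 0.9880 = 0.982072.
Deflate: 1.112680 / 0.982072 = 1.132992.
Total real return = 1.132992 − 1 → 13.30%.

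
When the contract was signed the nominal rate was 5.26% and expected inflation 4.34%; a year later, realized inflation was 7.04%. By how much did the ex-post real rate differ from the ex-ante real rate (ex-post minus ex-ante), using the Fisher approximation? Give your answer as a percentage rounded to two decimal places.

Ex-ante: 5.26% − 4.34% = 0.920%
Ex-post: 5.26% − 7.04% = -1.780%
Difference (ex-post − ex-ante) = -2.7000% → -2.70%.

-2.70%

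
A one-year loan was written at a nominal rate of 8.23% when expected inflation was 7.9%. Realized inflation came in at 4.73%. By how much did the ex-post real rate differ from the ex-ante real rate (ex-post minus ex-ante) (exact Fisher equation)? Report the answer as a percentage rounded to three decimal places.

3.036%

Ex-ante: (1 + 0.0823)/(1 + 0.0790) − 1 = 0.3058%
Ex-post: (1 + 0.0823)/(1 + 0.0473) − 1 = 3.3419%
Difference (ex-post − ex-ante) = 3.0361% → 3.036%.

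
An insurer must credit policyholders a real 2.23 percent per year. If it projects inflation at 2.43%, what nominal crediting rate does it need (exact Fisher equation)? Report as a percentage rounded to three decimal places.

4.714%

(1 + i) = (1 + r)(1 + π) = 1.02230 × 1.02430 = 1.04714189
i = 1.04714189 − 1, so the required nominal rate is 4.714%.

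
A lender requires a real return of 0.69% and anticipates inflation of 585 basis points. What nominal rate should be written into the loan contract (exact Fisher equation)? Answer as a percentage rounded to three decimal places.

6.580%

(1 + i) = (1 + r)(1 + π) = 1.00690 × 1.05850 = 1.06580365
i = 1.06580365 − 1, so the required nominal rate is 6.580%.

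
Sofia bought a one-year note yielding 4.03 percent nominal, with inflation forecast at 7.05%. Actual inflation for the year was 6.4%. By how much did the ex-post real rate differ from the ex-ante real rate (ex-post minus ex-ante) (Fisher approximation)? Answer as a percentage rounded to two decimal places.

0.65%

Ex-ante: 4.03% − 7.05% = -3.020%
Ex-post: 4.03% − 6.4% = -2.370%
Difference (ex-post − ex-ante) = 0.6500% → 0.65%.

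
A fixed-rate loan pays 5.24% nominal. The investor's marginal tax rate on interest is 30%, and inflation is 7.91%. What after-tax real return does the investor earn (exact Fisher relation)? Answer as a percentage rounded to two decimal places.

-3.93%

After-tax nominal return = 5.24% × (1 − 0.3) = 3.6680%.
1 + r = 1.03668 / 1.07910 = 0.960689
After-tax real rate = 0.960689 − 1 → -3.93%.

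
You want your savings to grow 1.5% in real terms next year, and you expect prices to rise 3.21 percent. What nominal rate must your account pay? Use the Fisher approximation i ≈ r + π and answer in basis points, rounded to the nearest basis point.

i ≈ r + π = 1.5% + 3.21% = 471 basis points.

471 basis points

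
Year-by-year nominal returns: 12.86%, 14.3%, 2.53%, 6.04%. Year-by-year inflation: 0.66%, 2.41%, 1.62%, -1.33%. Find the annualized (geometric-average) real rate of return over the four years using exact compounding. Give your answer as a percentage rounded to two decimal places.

7.93%

Compound the nominal returns: 1.1286 × 1.1430 × 1.0253 × 1.0604 = 1.40251319.
Compound inflation: 1.0066 × 1.0241 × 1.0162 × 0.9867 = 1.03362644.
Deflate: 1.40251319 / 1.03362644 = 1.35688594.
Annualized real rate = 1.35688594^(1/4) − 1 = 7.9284% → 7.93%.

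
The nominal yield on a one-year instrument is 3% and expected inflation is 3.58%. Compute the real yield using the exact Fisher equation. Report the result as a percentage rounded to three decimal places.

By the Fisher equation, 1 + r = (1 + i)/(1 + π).
1 + r = 1.03000 / 1.03580 = 0.994400
r = 0.994400 − 1 = -0.5600%, i.e. -0.560%.

-0.560%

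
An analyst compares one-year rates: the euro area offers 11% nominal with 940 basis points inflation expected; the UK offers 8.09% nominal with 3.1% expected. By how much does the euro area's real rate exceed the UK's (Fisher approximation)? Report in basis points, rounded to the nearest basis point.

The euro area: 11% − 9.4% = 1.600%
The UK: 8.09% − 3.1% = 4.990%
Differential = -3.390% → -339 basis points.

-339 basis points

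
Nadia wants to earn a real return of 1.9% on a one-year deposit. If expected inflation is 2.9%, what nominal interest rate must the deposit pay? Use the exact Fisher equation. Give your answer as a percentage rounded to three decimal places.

(1 + i) = (1 + r)(1 + π) = 1.01900 × 1.02900 = 1.048551
i = 1.048551 − 1, so the required nominal rate is 4.855%.

4.855%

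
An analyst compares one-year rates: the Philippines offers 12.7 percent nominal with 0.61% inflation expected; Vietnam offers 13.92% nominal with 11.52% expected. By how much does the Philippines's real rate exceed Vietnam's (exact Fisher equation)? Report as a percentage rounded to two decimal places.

9.86%

The Philippines: (1 + 0.1270)/(1 + 0.0061) − 1 = 12.0167%
Vietnam: (1 + 0.1392)/(1 + 0.1152) − 1 = 2.1521%
Differential = 12.0167% − 2.1521% = 9.8646% → 9.86%.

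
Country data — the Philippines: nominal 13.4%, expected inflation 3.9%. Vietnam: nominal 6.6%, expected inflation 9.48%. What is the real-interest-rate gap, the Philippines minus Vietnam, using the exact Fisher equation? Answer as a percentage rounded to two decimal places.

11.77%

The Philippines: (1 + 0.1340)/(1 + 0.0390) − 1 = 9.1434%
Vietnam: (1 + 0.0660)/(1 + 0.0948) − 1 = -2.6306%
Differential = 9.1434% − (-2.6306%) = 11.7740% → 11.77%.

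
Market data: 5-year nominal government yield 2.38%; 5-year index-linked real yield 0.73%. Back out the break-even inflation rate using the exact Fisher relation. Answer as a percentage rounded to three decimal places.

(1 + π) = (1 + i)/(1 + r) = 1.02380 / 1.00730 = 1.016380
Break-even inflation = 1.016380 − 1 → 1.638%.

1.638%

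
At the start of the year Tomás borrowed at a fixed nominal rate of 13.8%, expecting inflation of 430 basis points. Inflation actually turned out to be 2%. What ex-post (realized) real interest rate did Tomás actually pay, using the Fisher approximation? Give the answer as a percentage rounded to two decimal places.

Ex-post: 13.8% − 2% = 11.800%
So the realized real rate is 11.80%.

11.80%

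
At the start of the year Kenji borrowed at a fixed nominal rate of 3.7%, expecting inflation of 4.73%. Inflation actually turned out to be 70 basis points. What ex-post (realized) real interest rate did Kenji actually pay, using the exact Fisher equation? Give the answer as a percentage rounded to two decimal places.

2.98%

Ex-post: (1 + 0.0370)/(1 + 0.0070) − 1 = 2.9791%
So the realized real rate is 2.98%.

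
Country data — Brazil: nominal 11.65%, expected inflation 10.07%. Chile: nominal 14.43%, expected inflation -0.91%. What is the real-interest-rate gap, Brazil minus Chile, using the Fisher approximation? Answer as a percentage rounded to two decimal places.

Brazil: 11.65% − 10.07% = 1.580%
Chile: 14.43% − (-0.91%) = 15.340%
Differential = -13.760% → -13.76%.

-13.76%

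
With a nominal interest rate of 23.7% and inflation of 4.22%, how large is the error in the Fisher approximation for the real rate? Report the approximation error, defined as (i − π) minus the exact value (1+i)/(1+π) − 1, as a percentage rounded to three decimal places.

Approximate: r ≈ 23.700% − 4.220% = 19.4800%
Exact: (1 + 0.2370)/(1 + 0.0422) − 1 = 18.6912%
Error = 19.4800% − 18.6912% = 0.7888% → 0.789%.

0.789%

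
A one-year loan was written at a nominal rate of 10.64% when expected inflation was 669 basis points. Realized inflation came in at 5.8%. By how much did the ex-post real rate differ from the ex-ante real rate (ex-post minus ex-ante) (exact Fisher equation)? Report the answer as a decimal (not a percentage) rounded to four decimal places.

0.0087

Ex-ante: (1 + 0.1064)/(1 + 0.0669) − 1 = 3.7023%
Ex-post: (1 + 0.1064)/(1 + 0.0580) − 1 = 4.5747%
Difference (ex-post − ex-ante) = 0.8724% → 0.0087.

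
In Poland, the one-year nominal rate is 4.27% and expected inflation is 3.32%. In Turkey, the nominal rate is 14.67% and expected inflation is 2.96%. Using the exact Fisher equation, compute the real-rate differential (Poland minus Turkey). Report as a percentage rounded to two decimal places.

-10.45%

Poland: (1 + 0.0427)/(1 + 0.0332) − 1 = 0.9195%
Turkey: (1 + 0.1467)/(1 + 0.0296) − 1 = 11.3733%
Differential = 0.9195% − 11.3733% = -10.4539% → -10.45%.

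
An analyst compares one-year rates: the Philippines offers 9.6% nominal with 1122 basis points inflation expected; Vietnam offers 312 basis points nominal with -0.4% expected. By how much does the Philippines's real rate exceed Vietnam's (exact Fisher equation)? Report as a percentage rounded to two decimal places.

-4.99%

The Philippines: (1 + 0.0960)/(1 + 0.1122) − 1 = -1.4566%
Vietnam: (1 + 0.0312)/(1 − 0.0040) − 1 = 3.5341%
Differential = -1.4566% − 3.5341% = -4.9907% → -4.99%.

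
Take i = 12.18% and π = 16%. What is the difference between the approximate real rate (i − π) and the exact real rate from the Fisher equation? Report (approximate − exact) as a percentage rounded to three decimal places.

-0.527%

Approximate: r ≈ 12.180% − 16.000% = -3.8200%
Exact: (1 + 0.1218)/(1 + 0.1600) − 1 = -3.2931%
Error = -3.8200% − (-3.2931%) = -0.5269% → -0.527%.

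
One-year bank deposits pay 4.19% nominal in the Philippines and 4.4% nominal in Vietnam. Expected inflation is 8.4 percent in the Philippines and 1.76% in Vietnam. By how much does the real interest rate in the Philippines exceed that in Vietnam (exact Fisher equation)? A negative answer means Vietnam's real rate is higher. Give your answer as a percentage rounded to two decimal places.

The Philippines: (1 + 0.0419)/(1 + 0.0840) − 1 = -3.8838%
Vietnam: (1 + 0.0440)/(1 + 0.0176) − 1 = 2.5943%
Differential = -3.8838% − 2.5943% = -6.4781% → -6.48%.

-6.48%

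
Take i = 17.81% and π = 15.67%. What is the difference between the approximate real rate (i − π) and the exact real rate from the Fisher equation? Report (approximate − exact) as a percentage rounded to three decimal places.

0.290%

Approximate: r ≈ 17.810% − 15.670% = 2.1400%
Exact: (1 + 0.1781)/(1 + 0.1567) − 1 = 1.8501%
Error = 2.1400% − 1.8501% = 0.2899% → 0.290%.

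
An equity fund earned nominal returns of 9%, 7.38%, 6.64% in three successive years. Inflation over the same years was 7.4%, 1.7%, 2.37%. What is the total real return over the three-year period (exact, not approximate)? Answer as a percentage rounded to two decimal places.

Nominal growth factor = 1.0900 × 1.0738 × 1.0664 = 1.248159
Price-level growth factor = 1.0740 × 1.0170 × 1.0237 = 1.118145
Real growth factor = 1.248159 / 1.118145 = 1.116277
Total real return = 1.116277 − 1 → 11.63%.

11.63%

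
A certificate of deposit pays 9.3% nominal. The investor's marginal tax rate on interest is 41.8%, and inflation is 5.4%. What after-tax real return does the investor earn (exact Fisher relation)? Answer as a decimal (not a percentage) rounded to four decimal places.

After-tax nominal return = 9.3% × (1 − 0.418) = 5.4126%.
1 + r = 1.054126 / 1.05400 = 1.000120
After-tax real rate = 1.000120 − 1 → 0.0001.

0.0001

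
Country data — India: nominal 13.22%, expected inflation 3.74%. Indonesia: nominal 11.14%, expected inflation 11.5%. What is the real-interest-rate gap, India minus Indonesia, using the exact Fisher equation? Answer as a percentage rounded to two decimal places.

9.46%

India: (1 + 0.1322)/(1 + 0.0374) − 1 = 9.1382%
Indonesia: (1 + 0.1114)/(1 + 0.1150) − 1 = -0.3229%
Differential = 9.1382% − (-0.3229%) = 9.4611% → 9.46%.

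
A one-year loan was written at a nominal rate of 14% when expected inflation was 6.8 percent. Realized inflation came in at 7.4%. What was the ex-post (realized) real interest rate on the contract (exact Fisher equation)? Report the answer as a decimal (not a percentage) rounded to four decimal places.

Ex-post: (1 + 0.1400)/(1 + 0.0740) − 1 = 6.1453%
So the realized real rate is 0.0615.

0.0615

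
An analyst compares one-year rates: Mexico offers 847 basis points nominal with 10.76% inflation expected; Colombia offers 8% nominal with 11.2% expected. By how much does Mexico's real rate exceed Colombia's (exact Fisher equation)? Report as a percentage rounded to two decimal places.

0.81%

Mexico: (1 + 0.0847)/(1 + 0.1076) − 1 = -2.0675%
Colombia: (1 + 0.0800)/(1 + 0.1120) − 1 = -2.8777%
Differential = -2.0675% − (-2.8777%) = 0.8102% → 0.81%.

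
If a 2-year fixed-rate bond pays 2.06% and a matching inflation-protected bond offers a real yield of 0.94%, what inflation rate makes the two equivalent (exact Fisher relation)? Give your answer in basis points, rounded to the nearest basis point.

111 basis points

(1 + π) = (1 + i)/(1 + r) = 1.02060 / 1.00940 = 1.011096
Break-even inflation = 1.011096 − 1 → 111 basis points.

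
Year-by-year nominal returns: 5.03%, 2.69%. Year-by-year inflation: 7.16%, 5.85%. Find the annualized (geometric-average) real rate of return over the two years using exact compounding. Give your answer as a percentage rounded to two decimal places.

Compound the nominal returns: 1.0503 × 1.0269 = 1.07855307.
Compound inflation: 1.0716 × 1.0585 = 1.13428860.
Deflate: 1.07855307 / 1.13428860 = 0.95086301.
Annualized real rate = 0.95086301^(1/2) − 1 = -2.4878% → -2.49%.

-2.49%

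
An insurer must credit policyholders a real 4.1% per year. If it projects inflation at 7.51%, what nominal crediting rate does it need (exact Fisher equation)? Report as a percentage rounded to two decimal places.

(1 + i) = (1 + r)(1 + π) = 1.04100 × 1.07510 = 1.1191791
i = 1.1191791 − 1, so the required nominal rate is 11.92%.

11.92%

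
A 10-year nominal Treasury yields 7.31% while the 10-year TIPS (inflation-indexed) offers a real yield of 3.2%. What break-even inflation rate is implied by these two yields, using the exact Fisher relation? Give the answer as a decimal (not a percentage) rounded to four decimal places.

0.0398

(1 + π) = (1 + i)/(1 + r) = 1.07310 / 1.03200 = 1.039826
Break-even inflation = 1.039826 − 1 → 0.0398.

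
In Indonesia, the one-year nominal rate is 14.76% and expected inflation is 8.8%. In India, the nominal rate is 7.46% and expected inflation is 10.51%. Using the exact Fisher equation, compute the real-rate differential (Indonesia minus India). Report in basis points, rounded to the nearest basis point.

Indonesia: (1 + 0.1476)/(1 + 0.0880) − 1 = 5.4779%
India: (1 + 0.0746)/(1 + 0.1051) − 1 = -2.7599%
Differential = 5.4779% − (-2.7599%) = 8.2379% → 824 basis points.

824 basis points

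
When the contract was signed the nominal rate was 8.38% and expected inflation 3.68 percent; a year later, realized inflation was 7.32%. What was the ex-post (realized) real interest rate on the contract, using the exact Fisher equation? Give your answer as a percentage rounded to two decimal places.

Ex-post: (1 + 0.0838)/(1 + 0.0732) − 1 = 0.9877%
So the realized real rate is 0.99%.

0.99%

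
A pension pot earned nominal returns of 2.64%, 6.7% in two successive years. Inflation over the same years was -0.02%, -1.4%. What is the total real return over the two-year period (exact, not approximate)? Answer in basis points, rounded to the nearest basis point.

1109 basis points

Compound the nominal returns: 1.0264 × 1.0670 = 1.095169.
Compound inflation: 0.9998 × 0.9860 = 0.985803.
Deflate: 1.095169 / 0.985803 = 1.110941.
Total real return = 1.110941 − 1 → 1109 basis points.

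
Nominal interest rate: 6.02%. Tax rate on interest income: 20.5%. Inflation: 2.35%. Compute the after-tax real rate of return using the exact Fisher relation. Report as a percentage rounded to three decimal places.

2.380%

After-tax nominal return = 6.02% × (1 − 0.205) = 4.7859%.
1 + r = 1.047859 / 1.02350 = 1.023800
After-tax real rate = 1.023800 − 1 → 2.380%.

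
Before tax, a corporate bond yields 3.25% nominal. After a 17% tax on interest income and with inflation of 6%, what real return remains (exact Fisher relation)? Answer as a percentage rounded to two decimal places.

-3.12%

After-tax nominal return = 3.25% × (1 − 0.17) = 2.6975%.
1 + r = 1.026975 / 1.06000 = 0.968844
After-tax real rate = 0.968844 − 1 → -3.12%.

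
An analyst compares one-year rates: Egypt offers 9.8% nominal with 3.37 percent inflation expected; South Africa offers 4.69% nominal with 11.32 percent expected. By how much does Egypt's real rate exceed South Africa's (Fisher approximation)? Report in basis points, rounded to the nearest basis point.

1306 basis points

Egypt: 9.8% − 3.37% = 6.430%
South Africa: 4.69% − 11.32% = -6.630%
Differential = 13.060% → 1306 basis points.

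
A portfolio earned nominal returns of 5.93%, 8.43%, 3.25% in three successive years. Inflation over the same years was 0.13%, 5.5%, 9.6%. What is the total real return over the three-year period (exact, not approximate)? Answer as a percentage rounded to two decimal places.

2.43%

Nominal growth factor = 1.0593 × 1.0843 × 1.0325 = 1.185928
Price-level growth factor = 1.0013 × 1.0550 × 1.0960 = 1.157783
Real growth factor = 1.185928 / 1.157783 = 1.024310
Total real return = 1.024310 − 1 → 2.43%.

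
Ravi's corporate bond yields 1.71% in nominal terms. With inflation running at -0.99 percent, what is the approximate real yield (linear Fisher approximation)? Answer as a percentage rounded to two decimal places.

2.70%

r ≈ i − π = 1.71% − (-0.99%) = 2.70%.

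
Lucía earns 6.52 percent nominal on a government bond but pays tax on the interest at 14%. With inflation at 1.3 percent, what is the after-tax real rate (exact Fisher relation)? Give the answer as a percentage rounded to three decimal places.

After-tax nominal return = 6.52% × (1 − 0.14) = 5.6072%.
1 + r = 1.056072 / 1.01300 = 1.042519
After-tax real rate = 1.042519 − 1 → 4.252%.

4.252%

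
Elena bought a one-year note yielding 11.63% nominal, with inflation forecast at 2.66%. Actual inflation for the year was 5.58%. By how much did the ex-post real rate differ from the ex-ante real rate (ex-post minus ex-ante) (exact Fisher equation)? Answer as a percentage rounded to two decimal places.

Ex-ante: (1 + 0.1163)/(1 + 0.0266) − 1 = 8.7376%
Ex-post: (1 + 0.1163)/(1 + 0.0558) − 1 = 5.7303%
Difference (ex-post − ex-ante) = -3.0073% → -3.01%.

-3.01%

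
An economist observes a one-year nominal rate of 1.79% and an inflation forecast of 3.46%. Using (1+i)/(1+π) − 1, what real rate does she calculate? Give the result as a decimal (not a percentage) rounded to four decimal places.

1 + r = 1.01790 / 1.03460 = 0.983858
r = 0.983858 − 1 = -1.6142%, i.e. -0.0161.

-0.0161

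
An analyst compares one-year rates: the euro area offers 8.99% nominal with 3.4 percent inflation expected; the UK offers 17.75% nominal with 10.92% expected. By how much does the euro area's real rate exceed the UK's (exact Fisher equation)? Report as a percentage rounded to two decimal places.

The euro area: (1 + 0.0899)/(1 + 0.0340) − 1 = 5.4062%
The UK: (1 + 0.1775)/(1 + 0.1092) − 1 = 6.1576%
Differential = 5.4062% − 6.1576% = -0.7514% → -0.75%.

-0.75%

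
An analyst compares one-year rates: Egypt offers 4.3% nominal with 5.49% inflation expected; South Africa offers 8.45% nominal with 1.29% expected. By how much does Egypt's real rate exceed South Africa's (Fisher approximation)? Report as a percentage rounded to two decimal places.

Egypt: 4.3% − 5.49% = -1.190%
South Africa: 8.45% − 1.29% = 7.160%
Differential = -8.350% → -8.35%.

-8.35%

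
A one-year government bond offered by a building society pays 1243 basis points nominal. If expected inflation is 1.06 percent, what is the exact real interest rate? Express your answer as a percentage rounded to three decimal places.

11.251%

By the Fisher equation, 1 + r = (1 + i)/(1 + π).
1 + r = 1.12430 / 1.01060 = 1.112507
r = 1.112507 − 1 = 11.2507%, i.e. 11.251%.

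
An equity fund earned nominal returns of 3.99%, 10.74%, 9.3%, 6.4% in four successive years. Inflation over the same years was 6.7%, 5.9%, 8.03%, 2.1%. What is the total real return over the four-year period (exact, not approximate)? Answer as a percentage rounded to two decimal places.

7.46%

Nominal growth factor = 1.0399 × 1.1074 × 1.0930 × 1.0640 = 1.339238
Price-level growth factor = 1.0670 × 1.0590 × 1.0803 × 1.0210 = 1.246323
Real growth factor = 1.339238 / 1.246323 = 1.074552
Total real return = 1.074552 − 1 → 7.46%.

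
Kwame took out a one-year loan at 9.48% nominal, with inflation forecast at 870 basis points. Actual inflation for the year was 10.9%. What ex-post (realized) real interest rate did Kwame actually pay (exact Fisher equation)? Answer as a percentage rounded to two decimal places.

Ex-post: (1 + 0.0948)/(1 + 0.1090) − 1 = -1.2804%
So the realized real rate is -1.28%.

-1.28%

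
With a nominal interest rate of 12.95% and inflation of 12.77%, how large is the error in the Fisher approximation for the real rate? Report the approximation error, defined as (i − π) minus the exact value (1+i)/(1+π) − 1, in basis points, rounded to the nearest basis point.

Approximate: r ≈ 12.950% − 12.770% = 0.1800%
Exact: (1 + 0.1295)/(1 + 0.1277) − 1 = 0.1596%
Error = 0.1800% − 0.1596% = 0.0204% → 2 basis points.

2 basis points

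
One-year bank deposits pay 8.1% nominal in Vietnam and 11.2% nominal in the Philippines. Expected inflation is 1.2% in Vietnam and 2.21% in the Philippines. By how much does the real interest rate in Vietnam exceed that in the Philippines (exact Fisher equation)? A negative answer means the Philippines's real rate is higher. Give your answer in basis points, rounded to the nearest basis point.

-198 basis points

Vietnam: (1 + 0.0810)/(1 + 0.0120) − 1 = 6.8182%
The Philippines: (1 + 0.1120)/(1 + 0.0221) − 1 = 8.7956%
Differential = 6.8182% − 8.7956% = -1.9774% → -198 basis points.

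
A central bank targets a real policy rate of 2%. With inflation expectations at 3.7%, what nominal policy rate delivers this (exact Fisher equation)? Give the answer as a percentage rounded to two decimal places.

(1 + i) = (1 + r)(1 + π) = 1.02000 × 1.03700 = 1.05774
i = 1.05774 − 1, so the required nominal rate is 5.77%.

5.77%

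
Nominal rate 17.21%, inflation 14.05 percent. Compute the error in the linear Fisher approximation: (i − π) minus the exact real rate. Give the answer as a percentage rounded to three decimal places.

Approximate: r ≈ 17.210% − 14.050% = 3.1600%
Exact: (1 + 0.1721)/(1 + 0.1405) − 1 = 2.7707%
Error = 3.1600% − 2.7707% = 0.3893% → 0.389%.

0.389%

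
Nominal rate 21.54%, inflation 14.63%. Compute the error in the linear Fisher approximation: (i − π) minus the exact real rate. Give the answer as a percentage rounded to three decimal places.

0.882%

Approximate: r ≈ 21.540% − 14.630% = 6.9100%
Exact: (1 + 0.2154)/(1 + 0.1463) − 1 = 6.0281%
Error = 6.9100% − 6.0281% = 0.8819% → 0.882%.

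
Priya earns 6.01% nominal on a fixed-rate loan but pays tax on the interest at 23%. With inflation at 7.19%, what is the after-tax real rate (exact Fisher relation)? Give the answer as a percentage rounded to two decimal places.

-2.39%

After-tax nominal return = 6.01% × (1 − 0.23) = 4.6277%.
1 + r = 1.046277 / 1.07190 = 0.976096
After-tax real rate = 0.976096 − 1 → -2.39%.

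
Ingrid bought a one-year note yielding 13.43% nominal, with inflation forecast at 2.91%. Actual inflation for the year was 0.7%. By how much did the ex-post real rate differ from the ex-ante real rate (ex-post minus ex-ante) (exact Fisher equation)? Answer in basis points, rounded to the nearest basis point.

242 basis points

Ex-ante: (1 + 0.1343)/(1 + 0.0291) − 1 = 10.2225%
Ex-post: (1 + 0.1343)/(1 + 0.0070) − 1 = 12.6415%
Difference (ex-post − ex-ante) = 2.4190% → 242 basis points.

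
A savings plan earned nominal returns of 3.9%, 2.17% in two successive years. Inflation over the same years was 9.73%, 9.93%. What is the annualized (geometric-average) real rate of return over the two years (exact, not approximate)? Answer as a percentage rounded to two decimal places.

Nominal growth factor = 1.0390 × 1.0217 = 1.06154630
Price-level growth factor = 1.0973 × 1.0993 = 1.20626189
Real growth factor = 1.06154630 / 1.20626189 = 0.88002971
Annualized real rate = 0.88002971^(1/2) − 1 = -6.1901% → -6.19%.

-6.19%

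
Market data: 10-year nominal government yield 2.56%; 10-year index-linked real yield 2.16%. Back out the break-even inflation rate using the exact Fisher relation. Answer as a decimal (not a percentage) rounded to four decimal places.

(1 + π) = (1 + i)/(1 + r) = 1.02560 / 1.02160 = 1.003915
Break-even inflation = 1.003915 − 1 → 0.0039.

0.0039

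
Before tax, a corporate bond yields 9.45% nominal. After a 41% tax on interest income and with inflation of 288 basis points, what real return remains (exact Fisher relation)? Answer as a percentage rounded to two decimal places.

2.62%

After-tax nominal return = 9.45% × (1 − 0.41) = 5.5755%.
1 + r = 1.055755 / 1.02880 = 1.026200
After-tax real rate = 1.026200 − 1 → 2.62%.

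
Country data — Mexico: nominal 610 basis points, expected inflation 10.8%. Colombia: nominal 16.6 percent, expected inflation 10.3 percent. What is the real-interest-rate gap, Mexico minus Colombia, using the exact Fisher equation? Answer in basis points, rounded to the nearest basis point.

-995 basis points

Mexico: (1 + 0.0610)/(1 + 0.1080) − 1 = -4.2419%
Colombia: (1 + 0.1660)/(1 + 0.1030) − 1 = 5.7117%
Differential = -4.2419% − 5.7117% = -9.9536% → -995 basis points.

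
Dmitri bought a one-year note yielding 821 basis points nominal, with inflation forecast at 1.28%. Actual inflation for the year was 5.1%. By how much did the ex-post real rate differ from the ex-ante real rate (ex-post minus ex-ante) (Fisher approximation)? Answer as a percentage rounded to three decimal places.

Ex-ante: 8.21% − 1.28% = 6.930%
Ex-post: 8.21% − 5.1% = 3.110%
Difference (ex-post − ex-ante) = -3.8200% → -3.820%.

-3.820%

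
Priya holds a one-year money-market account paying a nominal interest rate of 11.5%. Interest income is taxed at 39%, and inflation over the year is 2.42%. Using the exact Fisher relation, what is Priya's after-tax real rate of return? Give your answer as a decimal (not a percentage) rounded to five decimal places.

After-tax nominal return = 11.5% × (1 − 0.39) = 7.0150%.
1 + r = 1.07015 / 1.02420 = 1.044864
After-tax real rate = 1.044864 − 1 → 0.04486.

0.04486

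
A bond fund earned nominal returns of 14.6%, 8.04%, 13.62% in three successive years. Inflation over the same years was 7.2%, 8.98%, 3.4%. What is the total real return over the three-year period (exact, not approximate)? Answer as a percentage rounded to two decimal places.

Compound the nominal returns: 1.1460 × 1.0804 × 1.1362 = 1.406773.
Compound inflation: 1.0720 × 1.0898 × 1.0340 = 1.207987.
Deflate: 1.406773 / 1.207987 = 1.164560.
Total real return = 1.164560 − 1 → 16.46%.

16.46%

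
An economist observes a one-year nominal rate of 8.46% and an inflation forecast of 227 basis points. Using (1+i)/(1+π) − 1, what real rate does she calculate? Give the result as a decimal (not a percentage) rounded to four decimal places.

1 + r = 1.08460 / 1.02270 = 1.060526
r = 1.060526 − 1 = 6.0526%, i.e. 0.0605.

0.0605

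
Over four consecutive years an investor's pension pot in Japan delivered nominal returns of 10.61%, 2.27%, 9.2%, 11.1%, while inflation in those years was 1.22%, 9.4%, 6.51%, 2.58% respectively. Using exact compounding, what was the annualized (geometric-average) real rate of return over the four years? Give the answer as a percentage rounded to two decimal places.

Compound the nominal returns: 1.1061 × 1.0227 × 1.0920 × 1.1110 = 1.37239569.
Compound inflation: 1.0122 × 1.0940 × 1.0651 × 1.0258 = 1.20986450.
Deflate: 1.37239569 / 1.20986450 = 1.13433834.
Annualized real rate = 1.13433834^(1/4) − 1 = 3.2014% → 3.20%.

3.20%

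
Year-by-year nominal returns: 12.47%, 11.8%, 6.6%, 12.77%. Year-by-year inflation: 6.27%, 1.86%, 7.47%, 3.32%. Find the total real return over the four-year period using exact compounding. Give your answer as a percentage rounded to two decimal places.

25.76%

Nominal growth factor = 1.1247 × 1.1180 × 1.0660 × 1.1277 = 1.511574
Price-level growth factor = 1.0627 × 1.0186 × 1.0747 × 1.0332 = 1.201949
Real growth factor = 1.511574 / 1.201949 = 1.257602
Total real return = 1.257602 − 1 → 25.76%.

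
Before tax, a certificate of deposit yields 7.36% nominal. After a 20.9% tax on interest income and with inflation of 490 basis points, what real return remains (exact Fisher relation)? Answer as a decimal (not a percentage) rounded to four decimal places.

After-tax nominal return = 7.36% × (1 − 0.209) = 5.82176%.
1 + r = 1.0582176 / 1.04900 = 1.008787
After-tax real rate = 1.008787 − 1 → 0.0088.

0.0088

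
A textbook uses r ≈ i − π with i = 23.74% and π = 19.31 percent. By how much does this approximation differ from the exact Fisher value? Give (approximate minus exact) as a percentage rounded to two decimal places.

Approximate: r ≈ 23.740% − 19.310% = 4.4300%
Exact: (1 + 0.2374)/(1 + 0.1931) − 1 = 3.7130%
Error = 4.4300% − 3.7130% = 0.7170% → 0.72%.

0.72%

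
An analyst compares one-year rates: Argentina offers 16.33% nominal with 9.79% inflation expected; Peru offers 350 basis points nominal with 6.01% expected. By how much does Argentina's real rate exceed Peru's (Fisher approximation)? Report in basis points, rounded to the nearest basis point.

905 basis points

Argentina: 16.33% − 9.79% = 6.540%
Peru: 3.5% − 6.01% = -2.510%
Differential = 9.050% → 905 basis points.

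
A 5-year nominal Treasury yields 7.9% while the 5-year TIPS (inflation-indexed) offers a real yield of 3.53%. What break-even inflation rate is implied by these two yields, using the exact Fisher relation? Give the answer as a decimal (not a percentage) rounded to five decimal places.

(1 + π) = (1 + i)/(1 + r) = 1.07900 / 1.03530 = 1.042210
Break-even inflation = 1.042210 − 1 → 0.04221.

0.04221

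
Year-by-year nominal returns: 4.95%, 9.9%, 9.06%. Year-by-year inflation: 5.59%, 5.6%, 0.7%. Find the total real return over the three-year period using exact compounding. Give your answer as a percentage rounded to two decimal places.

Compound the nominal returns: 1.0495 × 1.0990 × 1.0906 = 1.257899.
Compound inflation: 1.0559 × 1.0560 × 1.0070 = 1.122836.
Deflate: 1.257899 / 1.122836 = 1.120287.
Total real return = 1.120287 − 1 → 12.03%.

12.03%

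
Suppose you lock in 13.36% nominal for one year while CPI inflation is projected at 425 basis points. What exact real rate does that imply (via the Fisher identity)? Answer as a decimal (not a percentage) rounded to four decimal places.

0.0874

By the Fisher identity, 1 + r = (1 + i)/(1 + π).
1 + r = 1.13360 / 1.04250 = 1.087386
r = 1.087386 − 1 = 8.7386%, i.e. 0.0874.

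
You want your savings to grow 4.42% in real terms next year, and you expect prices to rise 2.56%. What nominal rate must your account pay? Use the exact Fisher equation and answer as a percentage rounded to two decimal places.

(1 + i) = (1 + r)(1 + π) = 1.04420 × 1.02560 = 1.07093152
i = 1.07093152 − 1, so the required nominal rate is 7.09%.

7.09%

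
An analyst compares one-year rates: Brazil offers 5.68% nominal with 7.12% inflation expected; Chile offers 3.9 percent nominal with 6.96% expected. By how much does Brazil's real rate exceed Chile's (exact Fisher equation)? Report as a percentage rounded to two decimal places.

Brazil: (1 + 0.0568)/(1 + 0.0712) − 1 = -1.3443%
Chile: (1 + 0.0390)/(1 + 0.0696) − 1 = -2.8609%
Differential = -1.3443% − (-2.8609%) = 1.5166% → 1.52%.

1.52%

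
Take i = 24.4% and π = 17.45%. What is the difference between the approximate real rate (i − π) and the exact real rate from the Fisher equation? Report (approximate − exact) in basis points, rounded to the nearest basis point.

103 basis points

Approximate: r ≈ 24.400% − 17.450% = 6.9500%
Exact: (1 + 0.2440)/(1 + 0.1745) − 1 = 5.9174%
Error = 6.9500% − 5.9174% = 1.0326% → 103 basis points.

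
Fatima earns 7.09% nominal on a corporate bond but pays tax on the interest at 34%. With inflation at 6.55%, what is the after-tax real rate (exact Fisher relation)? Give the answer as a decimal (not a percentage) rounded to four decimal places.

-0.0176

After-tax nominal return = 7.09% × (1 − 0.34) = 4.6794%.
1 + r = 1.046794 / 1.06550 = 0.982444
After-tax real rate = 0.982444 − 1 → -0.0176.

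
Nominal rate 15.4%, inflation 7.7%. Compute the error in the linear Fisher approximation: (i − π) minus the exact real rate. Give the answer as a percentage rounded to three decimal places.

Approximate: r ≈ 15.400% − 7.700% = 7.7000%
Exact: (1 + 0.1540)/(1 + 0.0770) − 1 = 7.14949%
Error = 7.7000% − 7.14949% = 0.55051% → 0.551%.

0.551%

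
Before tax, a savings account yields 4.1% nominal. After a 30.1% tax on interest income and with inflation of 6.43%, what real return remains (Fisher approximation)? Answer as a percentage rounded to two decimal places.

-3.56%

After-tax nominal return = 4.1% × (1 − 0.301) = 2.8659%.
r ≈ 2.8659% − 6.43% → -3.56%.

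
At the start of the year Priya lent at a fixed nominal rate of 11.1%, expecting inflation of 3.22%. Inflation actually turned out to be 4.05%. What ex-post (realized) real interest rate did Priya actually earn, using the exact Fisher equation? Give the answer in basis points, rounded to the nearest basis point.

Ex-post: (1 + 0.1110)/(1 + 0.0405) − 1 = 6.7756%
So the realized real rate is 678 basis points.

678 basis points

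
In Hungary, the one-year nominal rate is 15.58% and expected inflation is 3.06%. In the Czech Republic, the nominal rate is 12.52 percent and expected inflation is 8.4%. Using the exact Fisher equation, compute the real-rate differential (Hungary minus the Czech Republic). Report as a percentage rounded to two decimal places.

Hungary: (1 + 0.1558)/(1 + 0.0306) − 1 = 12.1483%
The Czech Republic: (1 + 0.1252)/(1 + 0.0840) − 1 = 3.8007%
Differential = 12.1483% − 3.8007% = 8.3475% → 8.35%.

8.35%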